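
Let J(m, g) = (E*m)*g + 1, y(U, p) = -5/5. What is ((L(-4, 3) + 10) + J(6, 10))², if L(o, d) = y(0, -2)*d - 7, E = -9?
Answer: 290521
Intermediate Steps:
y(U, p) = -1 (y(U, p) = -5*⅕ = -1)
J(m, g) = 1 - 9*g*m (J(m, g) = (-9*m)*g + 1 = -9*g*m + 1 = 1 - 9*g*m)
L(o, d) = -7 - d (L(o, d) = -d - 7 = -7 - d)
((L(-4, 3) + 10) + J(6, 10))² = (((-7 - 1*3) + 10) + (1 - 9*10*6))² = (((-7 - 3) + 10) + (1 - 540))² = ((-10 + 10) - 539)² = (0 - 539)² = (-539)² = 290521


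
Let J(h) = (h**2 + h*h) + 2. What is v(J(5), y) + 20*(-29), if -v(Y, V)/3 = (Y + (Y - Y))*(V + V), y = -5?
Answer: 980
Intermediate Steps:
J(h) = 2 + 2*h**2 (J(h) = (h**2 + h**2) + 2 = 2*h**2 + 2 = 2 + 2*h**2)
v(Y, V) = -6*V*Y (v(Y, V) = -3*(Y + (Y - Y))*(V + V) = -3*(Y + 0)*2*V = -3*Y*2*V = -6*V*Y)
v(J(5), y) + 20*(-29) = -6*(-5)*(2 + 2*5**2) + 20*(-29) = -6*(-5)*(2 + 2*25) - 580 = -6*(-5)*(2 + 50) - 580 = -6*(-5)*52 - 580 = 1560 - 580 = 980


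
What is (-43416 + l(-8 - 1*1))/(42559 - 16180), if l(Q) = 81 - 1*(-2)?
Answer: -43333/26379 ≈ -1.6427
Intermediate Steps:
l(Q) = 83 (l(Q) = 81 + 2 = 83)
(-43416 + l(-8 - 1*1))/(42559 - 16180) = (-43416 + 83)/(42559 - 16180) = -43333/26379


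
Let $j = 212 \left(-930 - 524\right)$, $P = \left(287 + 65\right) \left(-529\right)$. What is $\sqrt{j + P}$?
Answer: $2 i \sqrt{123614} \approx 703.18 i$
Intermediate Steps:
$P = -186208$ ($P = 352 \left(-529\right) = -186208$)
$j = -308248$ ($j = 212 \left(-1454\right) = -308248$)
$\sqrt{j + P} = \sqrt{-308248 - 186208} = \sqrt{-494456} = 2 i \sqrt{123614}$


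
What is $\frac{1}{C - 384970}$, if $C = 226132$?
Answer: $- \frac{1}{158838} \approx -6.2957 \cdot 10^{-6}$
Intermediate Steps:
$\frac{1}{C - 384970} = \frac{1}{226132 - 384970} = \frac{1}{-158838} = - \frac{1}{158838}$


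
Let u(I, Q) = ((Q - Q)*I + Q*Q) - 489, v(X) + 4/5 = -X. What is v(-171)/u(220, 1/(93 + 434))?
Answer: -10275973/29523800 ≈ -0.34806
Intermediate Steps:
v(X) = -⅘ - X
u(I, Q) = -489 + Q² (u(I, Q) = (0*I + Q²) - 489 = (0 + Q²) - 489 = Q² - 489 = -489 + Q²)
v(-171)/u(220, 1/(93 + 434)) = (-⅘ - 1*(-171))/(-489 + (1/(93 + 434))²) = (-⅘ + 171)/(-489 + (1/527)²) = 851/(5*(-489 + (1/527)²)) = 851/(5*(-489 + 1/277729)) = 851/(5*(-135809480/277729)) = (851/5)*(-277729/135809480) = -10275973/29523800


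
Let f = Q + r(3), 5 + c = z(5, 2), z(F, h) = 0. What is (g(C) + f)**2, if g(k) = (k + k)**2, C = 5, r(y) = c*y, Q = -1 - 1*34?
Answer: 2500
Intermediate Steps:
c = -5 (c = -5 + 0 = -5)
Q = -35 (Q = -1 - 34 = -35)
r(y) = -5*y
f = -50 (f = -35 - 5*3 = -35 - 15 = -50)
g(k) = 4*k**2 (g(k) = (2*k)**2 = 4*k**2)
(g(C) + f)**2 = (4*5**2 - 50)**2 = (4*25 - 50)**2 = (100 - 50)**2 = 50**2 = 2500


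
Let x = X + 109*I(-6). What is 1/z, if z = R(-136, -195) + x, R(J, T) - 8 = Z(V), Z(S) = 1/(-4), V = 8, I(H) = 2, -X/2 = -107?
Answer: 4/1759 ≈ 0.0022740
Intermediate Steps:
X = 214 (X = -2*(-107) = 214)
Z(S) = -¼ (Z(S) = 1*(-¼) = -¼)
R(J, T) = 31/4 (R(J, T) = 8 - ¼ = 31/4)
x = 432 (x = 214 + 109*2 = 214 + 218 = 432)
z = 1759/4 (z = 31/4 + 432 = 1759/4 ≈ 439.75)
1/z = 1/(1759/4) = 4/1759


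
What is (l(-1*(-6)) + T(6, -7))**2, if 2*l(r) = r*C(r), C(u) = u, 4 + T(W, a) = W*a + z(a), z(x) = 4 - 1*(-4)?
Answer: 400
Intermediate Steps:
z(x) = 8 (z(x) = 4 + 4 = 8)
T(W, a) = 4 + W*a (T(W, a) = -4 + (W*a + 8) = -4 + (8 + W*a) = 4 + W*a)
l(r) = r**2/2 (l(r) = (r*r)/2 = r**2/2)
(l(-1*(-6)) + T(6, -7))**2 = ((-1*(-6))**2/2 + (4 + 6*(-7)))**2 = ((1/2)*6**2 + (4 - 42))**2 = ((1/2)*36 - 38)**2 = (18 - 38)**2 = (-20)**2 = 400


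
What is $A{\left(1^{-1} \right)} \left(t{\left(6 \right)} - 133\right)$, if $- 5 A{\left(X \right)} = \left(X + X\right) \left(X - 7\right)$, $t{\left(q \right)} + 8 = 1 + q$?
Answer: $- \frac{1608}{5} \approx -321.6$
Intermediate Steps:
$t{\left(q \right)} = -7 + q$ ($t{\left(q \right)} = -8 + \left(1 + q\right) = -7 + q$)
$A{\left(X \right)} = - \frac{2 X \left(-7 + X\right)}{5}$ ($A{\left(X \right)} = - \frac{\left(X + X\right) \left(X - 7\right)}{5} = - \frac{2 X \left(-7 + X\right)}{5}$)
$A{\left(1^{-1} \right)} \left(t{\left(6 \right)} - 133\right) = \frac{2 \left(7 - 1^{-1}\right)}{5 \cdot 1} \left(\left(-7 + 6\right) - 133\right) = \frac{2}{5} \cdot 1 \left(7 - 1\right) \left(-1 - 133\right) = \frac{2}{5} \cdot 1 \left(7 - 1\right) \left(-134\right) = \frac{2}{5} \cdot 1 \cdot 6 \left(-134\right) = \frac{12}{5} \left(-134\right) = - \frac{1608}{5}$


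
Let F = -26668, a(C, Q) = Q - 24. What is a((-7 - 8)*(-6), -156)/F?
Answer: 45/6667 ≈ 0.0067497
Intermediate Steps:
a(C, Q) = -24 + Q
a((-7 - 8)*(-6), -156)/F = (-24 - 156)/(-26668) = -180*(-1/26668) = 45/6667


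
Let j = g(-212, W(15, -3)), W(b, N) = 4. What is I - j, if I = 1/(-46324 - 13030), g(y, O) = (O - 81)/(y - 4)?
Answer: -2285237/6410232 ≈ -0.35650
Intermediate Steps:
g(y, O) = (-81 + O)/(-4 + y)
j = 77/216 (j = (-81 + 4)/(-4 - 212) = -77/(-216) = -1/216*(-77) = 77/216 ≈ 0.35648)
I = -1/59354 (I = 1/(-59354) = -1/59354 ≈ -1.6848e-5)
I - j = -1/59354 - 1*77/216 = -1/59354 - 77/216 = -2285237/6410232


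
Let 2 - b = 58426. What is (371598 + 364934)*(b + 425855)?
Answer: 270624689292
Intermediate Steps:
b = -58424 (b = 2 - 1*58426 = 2 - 58426 = -58424)
(371598 + 364934)*(b + 425855) = (371598 + 364934)*(-58424 + 425855) = 736532*367431 = 270624689292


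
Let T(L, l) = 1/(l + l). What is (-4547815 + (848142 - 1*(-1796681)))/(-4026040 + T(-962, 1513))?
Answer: 822636256/1740399577 ≈ 0.47267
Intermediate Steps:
T(L, l) = 1/(2*l)
(-4547815 + (848142 - 1*(-1796681)))/(-4026040 + T(-962, 1513)) = (-4547815 + (848142 - 1*(-1796681)))/(-4026040 + (½)/1513) = (-4547815 + (848142 + 1796681))/(-4026040 + (½)*(1/1513)) = (-4547815 + 2644823)/(-4026040 + 1/3026) = -1902992/(-12182797039/3026) = -1902992*(-3026/12182797039) = 822636256/1740399577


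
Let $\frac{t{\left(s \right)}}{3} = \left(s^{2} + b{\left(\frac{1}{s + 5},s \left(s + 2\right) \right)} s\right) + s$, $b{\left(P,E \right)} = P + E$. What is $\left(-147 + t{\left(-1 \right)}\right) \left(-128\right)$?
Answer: $18528$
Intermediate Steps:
$b{\left(P,E \right)} = E + P$
$t{\left(s \right)} = 3 s + 3 s^{2} + 3 s \left(\frac{1}{5 + s} + s \left(2 + s\right)\right)$ ($t{\left(s \right)} = 3 \left(\left(s^{2} + \left(s \left(s + 2\right) + \frac{1}{s + 5}\right) s\right) + s\right) = 3 \left(\left(s^{2} + \left(s \left(2 + s\right) + \frac{1}{5 + s}\right) s\right) + s\right) = 3 \left(\left(s^{2} + \left(\frac{1}{5 + s} + s \left(2 + s\right)\right) s\right) + s\right) = 3 \left(\left(s^{2} + s \left(\frac{1}{5 + s} + s \left(2 + s\right)\right)\right) + s\right) = 3 \left(s + s^{2} + s \left(\frac{1}{5 + s} + s \left(2 + s\right)\right)\right) = 3 s + 3 s^{2} + 3 s \left(\frac{1}{5 + s} + s \left(2 + s\right)\right)$)
$\left(-147 + t{\left(-1 \right)}\right) \left(-128\right) = \left(-147 + 3 \left(-1\right) \frac{1}{5 - 1} \left(6 + \left(-1\right)^{3} + 8 \left(-1\right)^{2} + 16 \left(-1\right)\right)\right) \left(-128\right) = \left(-147 + 3 \left(-1\right) \frac{1}{4} \left(6 - 1 + 8 \cdot 1 - 16\right)\right) \left(-128\right) = \left(-147 + 3 \left(-1\right) \frac{1}{4} \left(6 - 1 + 8 - 16\right)\right) \left(-128\right) = \left(-147 + 3 \left(-1\right) \frac{1}{4} \left(-3\right)\right) \left(-128\right) = \left(-147 + \frac{9}{4}\right) \left(-128\right) = \left(- \frac{579}{4}\right) \left(-128\right) = 18528$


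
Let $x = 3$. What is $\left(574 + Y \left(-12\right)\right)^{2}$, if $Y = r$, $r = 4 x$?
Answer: $184900$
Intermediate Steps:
$r = 12$ ($r = 4 \cdot 3 = 12$)
$Y = 12$
$\left(574 + Y \left(-12\right)\right)^{2} = \left(574 + 12 \left(-12\right)\right)^{2} = \left(574 - 144\right)^{2} = 430^{2} = 184900$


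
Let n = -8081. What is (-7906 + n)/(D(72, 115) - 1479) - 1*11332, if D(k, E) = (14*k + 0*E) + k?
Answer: -1501827/133 ≈ -11292.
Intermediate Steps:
D(k, E) = 15*k (D(k, E) = (14*k + 0) + k = 14*k + k = 15*k)
(-7906 + n)/(D(72, 115) - 1479) - 1*11332 = (-7906 - 8081)/(15*72 - 1479) - 1*11332 = -15987/(1080 - 1479) - 11332 = -15987/(-399) - 11332 = -15987*(-1/399) - 11332 = 5329/133 - 11332 = -1501827/133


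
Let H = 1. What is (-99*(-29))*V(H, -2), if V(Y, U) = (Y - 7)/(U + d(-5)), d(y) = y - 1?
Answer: 8613/4 ≈ 2153.3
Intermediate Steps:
d(y) = -1 + y
V(Y, U) = (-7 + Y)/(-6 + U) (V(Y, U) = (Y - 7)/(U + (-1 - 5)) = (-7 + Y)/(U - 6) = (-7 + Y)/(-6 + U))
(-99*(-29))*V(H, -2) = (-99*(-29))*((-7 + 1)/(-6 - 2)) = 2871*(-6/(-8)) = 2871*(-⅛*(-6)) = 2871*(¾) = 8613/4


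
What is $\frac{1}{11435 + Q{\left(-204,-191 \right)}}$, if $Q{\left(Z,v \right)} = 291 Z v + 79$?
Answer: $\frac{1}{11350038} \approx 8.8105 \cdot 10^{-8}$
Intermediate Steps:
$Q{\left(Z,v \right)} = 79 + 291 Z v$ ($Q{\left(Z,v \right)} = 291 Z v + 79 = 79 + 291 Z v$)
$\frac{1}{11435 + Q{\left(-204,-191 \right)}} = \frac{1}{11435 + \left(79 + 291 \left(-204\right) \left(-191\right)\right)} = \frac{1}{11435 + \left(79 + 11338524\right)} = \frac{1}{11435 + 11338603} = \frac{1}{11350038}$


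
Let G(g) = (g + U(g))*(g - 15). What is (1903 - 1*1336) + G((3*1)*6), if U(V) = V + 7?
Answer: 696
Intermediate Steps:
U(V) = 7 + V
G(g) = (-15 + g)*(7 + 2*g) (G(g) = (g + (7 + g))*(g - 15) = (7 + 2*g)*(-15 + g) = (-15 + g)*(7 + 2*g))
(1903 - 1*1336) + G((3*1)*6) = (1903 - 1*1336) + (-105 - 23*3*1*6 + 2*((3*1)*6)**2) = (1903 - 1336) + (-105 - 69*6 + 2*(3*6)**2) = 567 + (-105 - 23*18 + 2*18**2) = 567 + (-105 - 414 + 2*324) = 567 + (-105 - 414 + 648) = 567 + 129 = 696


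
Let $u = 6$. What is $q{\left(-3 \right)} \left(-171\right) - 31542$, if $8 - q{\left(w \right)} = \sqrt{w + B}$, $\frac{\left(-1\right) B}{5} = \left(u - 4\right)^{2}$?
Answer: $-32910 + 171 i \sqrt{23} \approx -32910.0 + 820.09 i$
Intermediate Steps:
$B = -20$ ($B = - 5 \left(6 - 4\right)^{2} = - 5 \cdot 2^{2} = \left(-5\right) 4 = -20$)
$q{\left(w \right)} = 8 - \sqrt{-20 + w}$ ($q{\left(w \right)} = 8 - \sqrt{w - 20} = 8 - \sqrt{-20 + w}$)
$q{\left(-3 \right)} \left(-171\right) - 31542 = \left(8 - \sqrt{-20 - 3}\right) \left(-171\right) - 31542 = \left(8 - \sqrt{-23}\right) \left(-171\right) - 31542 = \left(8 - i \sqrt{23}\right) \left(-171\right) - 31542 = \left(-1368 + 171 i \sqrt{23}\right) - 31542 = -32910 + 171 i \sqrt{23}$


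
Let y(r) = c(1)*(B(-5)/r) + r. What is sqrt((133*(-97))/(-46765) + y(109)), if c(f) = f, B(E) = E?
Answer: 3*sqrt(315351053442485)/5097385 ≈ 10.451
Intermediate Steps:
y(r) = r - 5/r (y(r) = 1*(-5/r) + r = -5/r + r = r - 5/r)
sqrt((133*(-97))/(-46765) + y(109)) = sqrt((133*(-97))/(-46765) + (109 - 5/109)) = sqrt(-12901*(-1/46765) + (109 - 5*1/109)) = sqrt(12901/46765 + (109 - 5/109)) = sqrt(12901/46765 + 11876/109) = sqrt(556787349/5097385) = 3*sqrt(315351053442485)/5097385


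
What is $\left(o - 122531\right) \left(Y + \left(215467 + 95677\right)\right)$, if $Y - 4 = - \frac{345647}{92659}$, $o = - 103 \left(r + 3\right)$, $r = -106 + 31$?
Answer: $- \frac{474114561173825}{13237} \approx -3.5817 \cdot 10^{10}$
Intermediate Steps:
$r = -75$
$o = 7416$ ($o = - 103 \left(-75 + 3\right) = \left(-103\right) \left(-72\right) = 7416$)
$Y = \frac{24989}{92659}$ ($Y = 4 - \frac{345647}{92659} = \frac{24989}{92659} \approx 0.26969$)
$\left(o - 122531\right) \left(Y + \left(215467 + 95677\right)\right) = \left(7416 - 122531\right) \left(\frac{24989}{92659} + \left(215467 + 95677\right)\right) = - 115115 \left(\frac{24989}{92659} + 311144\right) = \left(-115115\right) \frac{28830316885}{92659} = - \frac{474114561173825}{13237}$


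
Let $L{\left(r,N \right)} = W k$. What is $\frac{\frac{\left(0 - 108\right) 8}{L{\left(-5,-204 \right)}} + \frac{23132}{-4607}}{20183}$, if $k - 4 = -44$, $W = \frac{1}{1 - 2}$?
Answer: $- \frac{613216}{464915405} \approx -0.001319$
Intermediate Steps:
$W = -1$ ($W = \frac{1}{-1} = -1$)
$k = -40$ ($k = 4 - 44 = -40$)
$L{\left(r,N \right)} = 40$ ($L{\left(r,N \right)} = \left(-1\right) \left(-40\right) = 40$)
$\frac{\frac{\left(0 - 108\right) 8}{L{\left(-5,-204 \right)}} + \frac{23132}{-4607}}{20183} = \frac{\frac{\left(0 - 108\right) 8}{40} + \frac{23132}{-4607}}{20183} = \left(\left(-108\right) 8 \cdot \frac{1}{40} + 23132 \left(- \frac{1}{4607}\right)\right) \frac{1}{20183} = \left(\left(-864\right) \frac{1}{40} - \frac{23132}{4607}\right) \frac{1}{20183} = \left(- \frac{108}{5} - \frac{23132}{4607}\right) \frac{1}{20183} = \left(- \frac{613216}{23035}\right) \frac{1}{20183} = - \frac{613216}{464915405}$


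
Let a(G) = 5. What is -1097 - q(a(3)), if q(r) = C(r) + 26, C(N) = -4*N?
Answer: -1103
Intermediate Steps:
q(r) = 26 - 4*r (q(r) = -4*r + 26 = 26 - 4*r)
-1097 - q(a(3)) = -1097 - (26 - 4*5) = -1097 - (26 - 20) = -1097 - 1*6 = -1097 - 6 = -1103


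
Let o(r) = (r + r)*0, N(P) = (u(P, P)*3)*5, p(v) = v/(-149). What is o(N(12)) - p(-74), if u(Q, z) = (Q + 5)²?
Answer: -74/149 ≈ -0.49664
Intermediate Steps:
p(v) = -v/149 (p(v) = v*(-1/149) = -v/149)
u(Q, z) = (5 + Q)²
N(P) = 15*(5 + P)² (N(P) = ((5 + P)²*3)*5 = (3*(5 + P)²)*5 = 15*(5 + P)²)
o(r) = 0 (o(r) = (2*r)*0 = 0)
o(N(12)) - p(-74) = 0 - (-1)*(-74)/149 = 0 - 1*74/149 = 0 - 74/149 = -74/149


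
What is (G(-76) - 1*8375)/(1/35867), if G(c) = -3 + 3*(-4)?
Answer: -300924130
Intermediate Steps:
G(c) = -15 (G(c) = -3 - 12 = -15)
(G(-76) - 1*8375)/(1/35867) = (-15 - 1*8375)/(1/35867) = (-15 - 8375)/(1/35867) = -8390*35867 = -300924130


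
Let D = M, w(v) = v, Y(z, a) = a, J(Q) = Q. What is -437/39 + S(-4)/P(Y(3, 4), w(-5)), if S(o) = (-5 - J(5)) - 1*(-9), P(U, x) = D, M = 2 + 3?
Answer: -2224/195 ≈ -11.405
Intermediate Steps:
M = 5
D = 5
P(U, x) = 5
S(o) = -1 (S(o) = (-5 - 1*5) - 1*(-9) = (-5 - 5) + 9 = -10 + 9 = -1)
-437/39 + S(-4)/P(Y(3, 4), w(-5)) = -437/39 - 1/5 = -2224/195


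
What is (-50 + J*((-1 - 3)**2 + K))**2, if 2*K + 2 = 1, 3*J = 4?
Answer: 7744/9 ≈ 860.44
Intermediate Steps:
J = 4/3 (J = (1/3)*4 = 4/3 ≈ 1.3333)
K = -1/2 (K = -1 + (1/2)*1 = -1 + 1/2 = -1/2 ≈ -0.50000)
(-50 + J*((-1 - 3)**2 + K))**2 = (-50 + 4*((-1 - 3)**2 - 1/2)/3)**2 = (-50 + 4*((-4)**2 - 1/2)/3)**2 = (-50 + 4*(16 - 1/2)/3)**2 = (-50 + (4/3)*(31/2))**2 = (-50 + 62/3)**2 = (-88/3)**2 = 7744/9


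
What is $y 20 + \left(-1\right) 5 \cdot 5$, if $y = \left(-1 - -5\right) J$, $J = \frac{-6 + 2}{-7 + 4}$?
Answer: $\frac{245}{3} \approx 81.667$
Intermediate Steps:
$J = \frac{4}{3}$ ($J = - \frac{4}{-3} = \left(-4\right) \left(- \frac{1}{3}\right) = \frac{4}{3} \approx 1.3333$)
$y = \frac{16}{3}$ ($y = \left(-1 - -5\right) \frac{4}{3} = \left(-1 + 5\right) \frac{4}{3} = 4 \cdot \frac{4}{3} = \frac{16}{3} \approx 5.3333$)
$y 20 + \left(-1\right) 5 \cdot 5 = \frac{16}{3} \cdot 20 + \left(-1\right) 5 \cdot 5 = \frac{320}{3} - 25 = \frac{245}{3}$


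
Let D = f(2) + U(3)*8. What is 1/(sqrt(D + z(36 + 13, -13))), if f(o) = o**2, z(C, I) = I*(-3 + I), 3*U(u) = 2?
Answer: sqrt(489)/326 ≈ 0.067832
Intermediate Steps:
U(u) = 2/3 (U(u) = (1/3)*2 = 2/3)
D = 28/3 (D = 2**2 + (2/3)*8 = 4 + 16/3 = 28/3 ≈ 9.3333)
1/(sqrt(D + z(36 + 13, -13))) = 1/(sqrt(28/3 - 13*(-3 - 13))) = 1/(sqrt(28/3 - 13*(-16))) = 1/(sqrt(28/3 + 208)) = 1/(sqrt(652/3)) = 1/(2*sqrt(489)/3) = sqrt(489)/326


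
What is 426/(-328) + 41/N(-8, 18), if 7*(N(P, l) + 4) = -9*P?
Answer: 2356/451 ≈ 5.2239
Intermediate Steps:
N(P, l) = -4 - 9*P/7 (N(P, l) = -4 + (-9*P)/7 = -4 - 9*P/7)
426/(-328) + 41/N(-8, 18) = 426/(-328) + 41/(-4 - 9/7*(-8)) = 426*(-1/328) + 41/(-4 + 72/7) = -213/164 + 41/(44/7) = -213/164 + 41*(7/44) = -213/164 + 287/44 = 2356/451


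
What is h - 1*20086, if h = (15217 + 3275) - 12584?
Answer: -14178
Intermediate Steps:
h = 5908 (h = 18492 - 12584 = 5908)
h - 1*20086 = 5908 - 1*20086 = 5908 - 20086 = -14178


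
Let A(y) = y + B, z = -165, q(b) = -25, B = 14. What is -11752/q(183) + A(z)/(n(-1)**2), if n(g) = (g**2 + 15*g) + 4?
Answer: 46857/100 ≈ 468.57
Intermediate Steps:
A(y) = 14 + y (A(y) = y + 14 = 14 + y)
n(g) = 4 + g**2 + 15*g
-11752/q(183) + A(z)/(n(-1)**2) = -11752/(-25) + (14 - 165)/((4 + (-1)**2 + 15*(-1))**2) = -11752*(-1/25) - 151/(4 + 1 - 15)**2 = 11752/25 - 151/((-10)**2) = 11752/25 - 151/100 = 46857/100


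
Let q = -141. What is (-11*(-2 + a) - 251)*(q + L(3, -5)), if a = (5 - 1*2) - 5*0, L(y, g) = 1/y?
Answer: 110564/3 ≈ 36855.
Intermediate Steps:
a = 3 (a = (5 - 2) + 0 = 3 + 0 = 3)
(-11*(-2 + a) - 251)*(q + L(3, -5)) = (-11*(-2 + 3) - 251)*(-141 + 1/3) = (-11*1 - 251)*(-141 + ⅓) = (-11 - 251)*(-422/3) = -262*(-422/3) = 110564/3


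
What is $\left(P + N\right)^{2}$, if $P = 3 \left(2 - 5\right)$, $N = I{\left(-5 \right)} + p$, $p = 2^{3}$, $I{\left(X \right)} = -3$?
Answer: $16$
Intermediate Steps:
$p = 8$
$N = 5$ ($N = -3 + 8 = 5$)
$P = -9$ ($P = 3 \left(-3\right) = -9$)
$\left(P + N\right)^{2} = \left(-9 + 5\right)^{2} = \left(-4\right)^{2} = 16$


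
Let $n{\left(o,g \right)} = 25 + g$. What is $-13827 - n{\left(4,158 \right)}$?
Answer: $-14010$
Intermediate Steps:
$-13827 - n{\left(4,158 \right)} = -13827 - \left(25 + 158\right) = -13827 - 183 = -14010$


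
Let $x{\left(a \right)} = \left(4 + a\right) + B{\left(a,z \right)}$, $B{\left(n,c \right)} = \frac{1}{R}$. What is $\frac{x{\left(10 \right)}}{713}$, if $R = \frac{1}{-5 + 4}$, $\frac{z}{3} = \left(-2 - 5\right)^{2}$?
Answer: $\frac{13}{713} \approx 0.018233$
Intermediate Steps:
$z = 147$ ($z = 3 \left(-2 - 5\right)^{2} = 3 \left(-7\right)^{2} = 3 \cdot 49 = 147$)
$R = -1$ ($R = \frac{1}{-1} = -1$)
$B{\left(n,c \right)} = -1$ ($B{\left(n,c \right)} = \frac{1}{-1} = -1$)
$x{\left(a \right)} = 3 + a$ ($x{\left(a \right)} = \left(4 + a\right) - 1 = 3 + a$)
$\frac{x{\left(10 \right)}}{713} = \frac{3 + 10}{713} = 13 \cdot \frac{1}{713} = \frac{13}{713}$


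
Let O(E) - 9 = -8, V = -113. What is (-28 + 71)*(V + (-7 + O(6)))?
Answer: -5117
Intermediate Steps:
O(E) = 1 (O(E) = 9 - 8 = 1)
(-28 + 71)*(V + (-7 + O(6))) = (-28 + 71)*(-113 + (-7 + 1)) = 43*(-113 - 6) = 43*(-119) = -5117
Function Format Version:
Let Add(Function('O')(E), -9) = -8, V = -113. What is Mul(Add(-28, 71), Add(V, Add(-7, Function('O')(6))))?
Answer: -5117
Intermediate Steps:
Function('O')(E) = 1 (Function('O')(E) = Add(9, -8) = 1)
Mul(Add(-28, 71), Add(V, Add(-7, Function('O')(6)))) = Mul(Add(-28, 71), Add(-113, Add(-7, 1))) = Mul(43, Add(-113, -6)) = Mul(43, -119) = -5117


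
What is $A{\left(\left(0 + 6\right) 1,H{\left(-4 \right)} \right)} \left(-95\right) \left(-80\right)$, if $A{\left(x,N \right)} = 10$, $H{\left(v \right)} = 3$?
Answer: $76000$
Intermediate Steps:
$A{\left(\left(0 + 6\right) 1,H{\left(-4 \right)} \right)} \left(-95\right) \left(-80\right) = 10 \left(-95\right) \left(-80\right) = \left(-950\right) \left(-80\right) = 76000$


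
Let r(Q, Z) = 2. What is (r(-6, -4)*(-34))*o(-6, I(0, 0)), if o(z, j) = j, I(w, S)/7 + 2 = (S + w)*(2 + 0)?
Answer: 952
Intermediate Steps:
I(w, S) = -14 + 14*S + 14*w (I(w, S) = -14 + 7*((S + w)*(2 + 0)) = -14 + 7*((S + w)*2) = -14 + 7*(2*S + 2*w) = -14 + (14*S + 14*w) = -14 + 14*S + 14*w)
(r(-6, -4)*(-34))*o(-6, I(0, 0)) = (2*(-34))*(-14 + 14*0 + 14*0) = -68*(-14 + 0 + 0) = -68*(-14) = 952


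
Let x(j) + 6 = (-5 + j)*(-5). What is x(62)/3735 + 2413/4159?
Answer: 2600762/5177955 ≈ 0.50228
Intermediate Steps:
x(j) = 19 - 5*j (x(j) = -6 + (-5 + j)*(-5) = -6 + (25 - 5*j) = 19 - 5*j)
x(62)/3735 + 2413/4159 = (19 - 5*62)/3735 + 2413/4159 = (19 - 310)*(1/3735) + 2413*(1/4159) = -291*1/3735 + 2413/4159 = -97/1245 + 2413/4159 = 2600762/5177955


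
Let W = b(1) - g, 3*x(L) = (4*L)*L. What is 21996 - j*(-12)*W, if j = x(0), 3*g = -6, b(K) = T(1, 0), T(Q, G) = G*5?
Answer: 21996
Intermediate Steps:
T(Q, G) = 5*G
b(K) = 0 (b(K) = 5*0 = 0)
g = -2 (g = (⅓)*(-6) = -2)
x(L) = 4*L²/3 (x(L) = ((4*L)*L)/3 = (4*L²)/3 = 4*L²/3)
j = 0 (j = (4/3)*0² = (4/3)*0 = 0)
W = 2 (W = 0 - 1*(-2) = 0 + 2 = 2)
21996 - j*(-12)*W = 21996 - 0*(-12)*2 = 21996 - 0*2 = 21996 - 1*0 = 21996 + 0 = 21996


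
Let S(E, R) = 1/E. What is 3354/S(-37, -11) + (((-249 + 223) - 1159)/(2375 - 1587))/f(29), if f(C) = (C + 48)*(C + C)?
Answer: -436726675569/3519208 ≈ -1.2410e+5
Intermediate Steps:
f(C) = 2*C*(48 + C) (f(C) = (48 + C)*(2*C) = 2*C*(48 + C))
3354/S(-37, -11) + (((-249 + 223) - 1159)/(2375 - 1587))/f(29) = 3354/(1/(-37)) + (((-249 + 223) - 1159)/(2375 - 1587))/((2*29*(48 + 29))) = 3354/(-1/37) + ((-26 - 1159)/788)/((2*29*77)) = 3354*(-37) - 1185*1/788/4466 = -124098 - 1185/788*1/4466 = -124098 - 1185/3519208 = -436726675569/3519208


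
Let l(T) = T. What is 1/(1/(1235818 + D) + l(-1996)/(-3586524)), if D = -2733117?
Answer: 1342524699669/746255570 ≈ 1799.0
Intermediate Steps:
1/(1/(1235818 + D) + l(-1996)/(-3586524)) = 1/(1/(1235818 - 2733117) - 1996/(-3586524)) = 1/(1/(-1497299) - 1996*(-1/3586524)) = 1/(-1/1497299 + 499/896631) = 1/(746255570/1342524699669) = 1342524699669/746255570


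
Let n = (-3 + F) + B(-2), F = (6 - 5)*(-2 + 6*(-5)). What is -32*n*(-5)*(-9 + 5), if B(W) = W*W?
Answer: 19840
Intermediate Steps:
B(W) = W²
F = -32 (F = 1*(-2 - 30) = 1*(-32) = -32)
n = -31 (n = (-3 - 32) + (-2)² = -35 + 4 = -31)
-32*n*(-5)*(-9 + 5) = -32*(-31*(-5))*(-9 + 5) = -4960*(-4) = -32*(-620) = 19840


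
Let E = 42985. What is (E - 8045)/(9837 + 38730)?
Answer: 34940/48567 ≈ 0.71942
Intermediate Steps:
(E - 8045)/(9837 + 38730) = (42985 - 8045)/(9837 + 38730) = 34940/48567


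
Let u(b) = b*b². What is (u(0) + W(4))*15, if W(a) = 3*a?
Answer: 180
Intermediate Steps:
u(b) = b³
(u(0) + W(4))*15 = (0³ + 3*4)*15 = (0 + 12)*15 = 12*15 = 180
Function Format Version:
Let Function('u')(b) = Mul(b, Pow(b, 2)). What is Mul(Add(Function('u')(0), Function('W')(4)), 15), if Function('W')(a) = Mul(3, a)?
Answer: 180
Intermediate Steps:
Function('u')(b) = Pow(b, 3)
Mul(Add(Function('u')(0), Function('W')(4)), 15) = Mul(Add(Pow(0, 3), Mul(3, 4)), 15) = Mul(Add(0, 12), 15) = Mul(12, 15) = 180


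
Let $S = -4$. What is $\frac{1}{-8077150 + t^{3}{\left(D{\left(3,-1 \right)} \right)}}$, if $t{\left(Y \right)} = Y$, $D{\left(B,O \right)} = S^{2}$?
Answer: $- \frac{1}{8073054} \approx -1.2387 \cdot 10^{-7}$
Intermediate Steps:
$D{\left(B,O \right)} = 16$ ($D{\left(B,O \right)} = \left(-4\right)^{2} = 16$)
$\frac{1}{-8077150 + t^{3}{\left(D{\left(3,-1 \right)} \right)}} = \frac{1}{-8077150 + 16^{3}} = \frac{1}{-8077150 + 4096} = \frac{1}{-8073054} = - \frac{1}{8073054}$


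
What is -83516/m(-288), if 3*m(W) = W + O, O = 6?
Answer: 41758/47 ≈ 888.47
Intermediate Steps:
m(W) = 2 + W/3 (m(W) = (W + 6)/3 = (6 + W)/3 = 2 + W/3)
-83516/m(-288) = -83516/(2 + (⅓)*(-288)) = -83516/(2 - 96) = -83516/(-94) = -83516*(-1/94) = 41758/47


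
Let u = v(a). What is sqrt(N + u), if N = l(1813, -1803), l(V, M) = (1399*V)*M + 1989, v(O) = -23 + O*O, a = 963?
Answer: I*sqrt(4572176426) ≈ 67618.0*I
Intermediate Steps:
v(O) = -23 + O**2
l(V, M) = 1989 + 1399*M*V (l(V, M) = 1399*M*V + 1989 = 1989 + 1399*M*V)
N = -4573103772 (N = 1989 + 1399*(-1803)*1813 = 1989 - 4573105761 = -4573103772)
u = 927346 (u = -23 + 963**2 = -23 + 927369 = 927346)
sqrt(N + u) = sqrt(-4573103772 + 927346) = sqrt(-4572176426) = I*sqrt(4572176426)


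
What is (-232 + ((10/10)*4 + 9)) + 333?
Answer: 114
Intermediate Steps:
(-232 + ((10/10)*4 + 9)) + 333 = (-232 + ((10*(⅒))*4 + 9)) + 333 = (-232 + (1*4 + 9)) + 333 = (-232 + (4 + 9)) + 333 = (-232 + 13) + 333 = -219 + 333 = 114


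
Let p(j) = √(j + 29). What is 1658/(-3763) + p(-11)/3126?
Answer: -1658/3763 + √2/1042 ≈ -0.43925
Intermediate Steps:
p(j) = √(29 + j)
1658/(-3763) + p(-11)/3126 = 1658/(-3763) + √(29 - 11)/3126 = 1658*(-1/3763) + √18*(1/3126) = -1658/3763 + (3*√2)*(1/3126) = -1658/3763 + √2/1042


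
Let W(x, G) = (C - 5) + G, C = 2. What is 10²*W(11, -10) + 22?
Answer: -1278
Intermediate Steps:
W(x, G) = -3 + G (W(x, G) = (2 - 5) + G = -3 + G)
10²*W(11, -10) + 22 = 10²*(-3 - 10) + 22 = 100*(-13) + 22 = -1300 + 22 = -1278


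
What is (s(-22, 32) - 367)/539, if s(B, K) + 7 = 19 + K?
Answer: -323/539 ≈ -0.59926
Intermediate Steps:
s(B, K) = 12 + K (s(B, K) = -7 + (19 + K) = 12 + K)
(s(-22, 32) - 367)/539 = ((12 + 32) - 367)/539 = (44 - 367)/539 = (1/539)*(-323) = -323/539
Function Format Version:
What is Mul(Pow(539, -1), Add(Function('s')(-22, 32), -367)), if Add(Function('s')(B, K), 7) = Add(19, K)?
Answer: Rational(-323, 539) ≈ -0.59926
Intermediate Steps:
Function('s')(B, K) = Add(12, K) (Function('s')(B, K) = Add(-7, Add(19, K)) = Add(12, K))
Mul(Pow(539, -1), Add(Function('s')(-22, 32), -367)) = Mul(Pow(539, -1), Add(Add(12, 32), -367)) = Mul(Rational(1, 539), Add(44, -367)) = Mul(Rational(1, 539), -323) = Rational(-323, 539)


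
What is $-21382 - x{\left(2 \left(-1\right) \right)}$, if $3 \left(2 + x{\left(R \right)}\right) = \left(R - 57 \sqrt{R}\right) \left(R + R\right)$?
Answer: $- \frac{64148}{3} - 76 i \sqrt{2} \approx -21383.0 - 107.48 i$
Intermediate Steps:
$x{\left(R \right)} = -2 + \frac{2 R \left(R - 57 \sqrt{R}\right)}{3}$ ($x{\left(R \right)} = -2 + \frac{\left(R - 57 \sqrt{R}\right) \left(R + R\right)}{3} = -2 + \frac{\left(R - 57 \sqrt{R}\right) 2 R}{3} = -2 + \frac{2 R \left(R - 57 \sqrt{R}\right)}{3}$)
$-21382 - x{\left(2 \left(-1\right) \right)} = -21382 - \left(-2 - 38 \left(2 \left(-1\right)\right)^{\frac{3}{2}} + \frac{2 \left(2 \left(-1\right)\right)^{2}}{3}\right) = -21382 - \left(-2 - 38 \left(-2\right)^{\frac{3}{2}} + \frac{2 \left(-2\right)^{2}}{3}\right) = -21382 - \left(-2 - 38 \left(- 2 i \sqrt{2}\right) + \frac{2}{3} \cdot 4\right) = -21382 - \left(-2 + 76 i \sqrt{2} + \frac{8}{3}\right) = -21382 - \left(\frac{2}{3} + 76 i \sqrt{2}\right) = - \frac{64148}{3} - 76 i \sqrt{2}$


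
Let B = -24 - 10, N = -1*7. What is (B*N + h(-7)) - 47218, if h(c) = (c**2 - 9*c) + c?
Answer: -46875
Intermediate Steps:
N = -7
h(c) = c**2 - 8*c
B = -34
(B*N + h(-7)) - 47218 = (-34*(-7) - 7*(-8 - 7)) - 47218 = (238 - 7*(-15)) - 47218 = (238 + 105) - 47218 = 343 - 47218 = -46875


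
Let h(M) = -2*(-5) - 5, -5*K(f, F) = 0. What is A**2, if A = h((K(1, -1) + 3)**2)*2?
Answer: 100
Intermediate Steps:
K(f, F) = 0 (K(f, F) = -1/5*0 = 0)
h(M) = 5 (h(M) = 10 - 5 = 5)
A = 10 (A = 5*2 = 10)
A**2 = 10**2 = 100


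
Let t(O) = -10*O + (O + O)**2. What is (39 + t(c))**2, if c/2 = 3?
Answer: 15129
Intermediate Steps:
c = 6 (c = 2*3 = 6)
t(O) = -10*O + 4*O**2 (t(O) = -10*O + (2*O)**2 = -10*O + 4*O**2)
(39 + t(c))**2 = (39 + 2*6*(-5 + 2*6))**2 = (39 + 2*6*(-5 + 12))**2 = (39 + 2*6*7)**2 = (39 + 84)**2 = 123**2 = 15129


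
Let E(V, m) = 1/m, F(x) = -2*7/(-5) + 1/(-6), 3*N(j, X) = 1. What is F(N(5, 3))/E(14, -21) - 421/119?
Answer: -70017/1190 ≈ -58.838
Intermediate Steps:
N(j, X) = 1/3 (N(j, X) = (1/3)*1 = 1/3)
F(x) = 79/30 (F(x) = -14*(-1/5) + 1*(-1/6) = 14/5 - 1/6 = 79/30)
F(N(5, 3))/E(14, -21) - 421/119 = 79/(30*(1/(-21))) - 421/119 = 79/(30*(-1/21)) - 421*1/119 = (79/30)*(-21) - 421/119 = -553/10 - 421/119 = -70017/1190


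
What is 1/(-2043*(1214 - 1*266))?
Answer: -1/1936764 ≈ -5.1633e-7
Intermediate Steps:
1/(-2043*(1214 - 1*266)) = 1/(-2043*(1214 - 266)) = 1/(-2043*948) = 1/(-1936764) = -1/1936764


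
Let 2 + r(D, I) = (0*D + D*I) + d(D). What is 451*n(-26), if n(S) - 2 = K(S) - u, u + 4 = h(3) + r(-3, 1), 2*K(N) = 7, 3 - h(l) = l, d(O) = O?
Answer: 15785/2 ≈ 7892.5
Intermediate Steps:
h(l) = 3 - l
K(N) = 7/2 (K(N) = (½)*7 = 7/2)
r(D, I) = -2 + D + D*I (r(D, I) = -2 + ((0*D + D*I) + D) = -2 + ((0 + D*I) + D) = -2 + (D*I + D) = -2 + (D + D*I) = -2 + D + D*I)
u = -12 (u = -4 + ((3 - 1*3) + (-2 - 3 - 3*1)) = -4 + ((3 - 3) + (-2 - 3 - 3)) = -4 + (0 - 8) = -4 - 8 = -12)
n(S) = 35/2 (n(S) = 2 + (7/2 - 1*(-12)) = 2 + (7/2 + 12) = 2 + 31/2 = 35/2)
451*n(-26) = 451*(35/2) = 15785/2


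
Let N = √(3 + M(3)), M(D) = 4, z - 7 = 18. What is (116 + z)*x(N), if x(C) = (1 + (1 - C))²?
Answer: 1551 - 564*√7 ≈ 58.796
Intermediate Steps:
z = 25 (z = 7 + 18 = 25)
N = √7 (N = √(3 + 4) = √7 ≈ 2.6458)
x(C) = (2 - C)²
(116 + z)*x(N) = (116 + 25)*(-2 + √7)² = 141*(-2 + √7)²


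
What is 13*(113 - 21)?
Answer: 1196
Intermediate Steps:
13*(113 - 21) = 13*92 = 1196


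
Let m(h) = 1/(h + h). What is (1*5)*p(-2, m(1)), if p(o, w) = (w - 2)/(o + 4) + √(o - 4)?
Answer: -15/4 + 5*I*√6 ≈ -3.75 + 12.247*I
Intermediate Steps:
m(h) = 1/(2*h)
p(o, w) = √(-4 + o) + (-2 + w)/(4 + o) (p(o, w) = (-2 + w)/(4 + o) + √(-4 + o) = √(-4 + o) + (-2 + w)/(4 + o))
(1*5)*p(-2, m(1)) = (1*5)*((-2 + (½)/1 + 4*√(-4 - 2) - 2*√(-4 - 2))/(4 - 2)) = 5*((-2 + (½)*1 + 4*√(-6) - 2*I*√6)/2) = 5*((-2 + ½ + 4*(I*√6) - 2*I*√6)/2) = 5*((-2 + ½ + 4*I*√6 - 2*I*√6)/2) = 5*((-3/2 + 2*I*√6)/2) = 5*(-¾ + I*√6) = -15/4 + 5*I*√6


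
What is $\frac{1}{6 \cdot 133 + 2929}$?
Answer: $\frac{1}{3727} \approx 0.00026831$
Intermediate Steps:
$\frac{1}{6 \cdot 133 + 2929} = \frac{1}{798 + 2929} = \frac{1}{3727}$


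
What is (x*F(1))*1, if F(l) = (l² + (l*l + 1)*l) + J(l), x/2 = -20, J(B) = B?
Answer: -160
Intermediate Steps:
x = -40 (x = 2*(-20) = -40)
F(l) = l + l² + l*(1 + l²) (F(l) = (l² + (l*l + 1)*l) + l = (l² + (l² + 1)*l) + l = (l² + (1 + l²)*l) + l = (l² + l*(1 + l²)) + l = l + l² + l*(1 + l²))
(x*F(1))*1 = -40*(2 + 1 + 1²)*1 = -40*(2 + 1 + 1)*1 = -40*4*1 = -160*1 = -160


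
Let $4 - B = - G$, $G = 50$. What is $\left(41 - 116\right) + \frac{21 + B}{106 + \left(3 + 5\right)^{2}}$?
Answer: $- \frac{2535}{34} \approx -74.559$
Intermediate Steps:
$B = 54$ ($B = 4 - \left(-1\right) 50 = 4 - -50 = 4 + 50 = 54$)
$\left(41 - 116\right) + \frac{21 + B}{106 + \left(3 + 5\right)^{2}} = \left(41 - 116\right) + \frac{21 + 54}{106 + \left(3 + 5\right)^{2}} = -75 + \frac{75}{106 + 8^{2}} = -75 + \frac{75}{106 + 64} = -75 + \frac{75}{170} = -75 + 75 \cdot \frac{1}{170} = -75 + \frac{15}{34} = - \frac{2535}{34}$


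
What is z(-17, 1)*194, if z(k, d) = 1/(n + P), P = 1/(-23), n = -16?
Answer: -4462/369 ≈ -12.092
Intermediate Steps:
P = -1/23 ≈ -0.043478
z(k, d) = -23/369 (z(k, d) = 1/(-16 - 1/23) = 1/(-369/23) = -23/369)
z(-17, 1)*194 = -23/369*194 = -4462/369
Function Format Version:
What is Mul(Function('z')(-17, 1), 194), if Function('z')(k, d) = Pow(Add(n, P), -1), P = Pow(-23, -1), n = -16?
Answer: Rational(-4462, 369) ≈ -12.092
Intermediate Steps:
P = Rational(-1, 23) ≈ -0.043478
Function('z')(k, d) = Rational(-23, 369) (Function('z')(k, d) = Pow(Add(-16, Rational(-1, 23)), -1) = Pow(Rational(-369, 23), -1) = Rational(-23, 369))
Mul(Function('z')(-17, 1), 194) = Mul(Rational(-23, 369), 194) = Rational(-4462, 369)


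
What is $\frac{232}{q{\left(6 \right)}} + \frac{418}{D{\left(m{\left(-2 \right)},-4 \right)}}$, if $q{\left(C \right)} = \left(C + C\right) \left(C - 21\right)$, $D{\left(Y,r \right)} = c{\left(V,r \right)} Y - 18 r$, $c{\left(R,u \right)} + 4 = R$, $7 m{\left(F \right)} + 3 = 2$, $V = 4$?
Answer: $\frac{271}{60} \approx 4.5167$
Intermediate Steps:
$m{\left(F \right)} = - \frac{1}{7}$ ($m{\left(F \right)} = - \frac{3}{7} + \frac{1}{7} \cdot 2 = - \frac{3}{7} + \frac{2}{7} = - \frac{1}{7}$)
$c{\left(R,u \right)} = -4 + R$
$D{\left(Y,r \right)} = - 18 r$ ($D{\left(Y,r \right)} = \left(-4 + 4\right) Y - 18 r = 0 Y - 18 r = 0 - 18 r = - 18 r$)
$q{\left(C \right)} = 2 C \left(-21 + C\right)$
$\frac{232}{q{\left(6 \right)}} + \frac{418}{D{\left(m{\left(-2 \right)},-4 \right)}} = \frac{232}{2 \cdot 6 \left(-21 + 6\right)} + \frac{418}{\left(-18\right) \left(-4\right)} = \frac{232}{2 \cdot 6 \left(-15\right)} + \frac{418}{72} = \frac{232}{-180} + 418 \cdot \frac{1}{72} = 232 \left(- \frac{1}{180}\right) + \frac{209}{36} = - \frac{58}{45} + \frac{209}{36} = \frac{271}{60}$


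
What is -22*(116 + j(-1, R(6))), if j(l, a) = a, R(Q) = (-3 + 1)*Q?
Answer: -2288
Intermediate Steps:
R(Q) = -2*Q
-22*(116 + j(-1, R(6))) = -22*(116 - 2*6) = -22*(116 - 12) = -22*104 = -2288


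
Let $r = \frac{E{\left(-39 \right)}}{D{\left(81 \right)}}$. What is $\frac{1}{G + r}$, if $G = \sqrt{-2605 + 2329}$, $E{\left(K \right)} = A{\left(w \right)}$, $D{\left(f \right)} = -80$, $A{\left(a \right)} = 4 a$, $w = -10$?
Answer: $\frac{2}{1105} - \frac{8 i \sqrt{69}}{1105} \approx 0.00181 - 0.060138 i$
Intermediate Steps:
$E{\left(K \right)} = -40$ ($E{\left(K \right)} = 4 \left(-10\right) = -40$)
$r = \frac{1}{2}$ ($r = - \frac{40}{-80} = \left(-40\right) \left(- \frac{1}{80}\right) = \frac{1}{2} \approx 0.5$)
$G = 2 i \sqrt{69}$ ($G = \sqrt{-276} = 2 i \sqrt{69} \approx 16.613 i$)
$\frac{1}{G + r} = \frac{1}{2 i \sqrt{69} + \frac{1}{2}} = \frac{1}{\frac{1}{2} + 2 i \sqrt{69}}$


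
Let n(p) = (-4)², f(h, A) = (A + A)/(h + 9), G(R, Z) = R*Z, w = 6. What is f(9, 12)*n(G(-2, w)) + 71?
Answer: 277/3 ≈ 92.333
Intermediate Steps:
f(h, A) = 2*A/(9 + h) (f(h, A) = (2*A)/(9 + h) = 2*A/(9 + h))
n(p) = 16
f(9, 12)*n(G(-2, w)) + 71 = (2*12/(9 + 9))*16 + 71 = (2*12/18)*16 + 71 = (2*12*(1/18))*16 + 71 = (4/3)*16 + 71 = 64/3 + 71 = 277/3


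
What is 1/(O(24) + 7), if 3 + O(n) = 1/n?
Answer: 24/97 ≈ 0.24742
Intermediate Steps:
O(n) = -3 + 1/n
1/(O(24) + 7) = 1/((-3 + 1/24) + 7) = 1/(-71/24 + 7) = 1/(97/24) = 24/97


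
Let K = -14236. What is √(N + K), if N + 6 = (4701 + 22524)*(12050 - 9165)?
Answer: √78529883 ≈ 8861.7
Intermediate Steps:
N = 78544119 (N = -6 + (4701 + 22524)*(12050 - 9165) = -6 + 27225*2885 = -6 + 78544125 = 78544119)
√(N + K) = √(78544119 - 14236) = √78529883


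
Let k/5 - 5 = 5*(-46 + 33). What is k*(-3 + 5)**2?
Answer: -1200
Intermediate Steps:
k = -300 (k = 25 + 5*(5*(-46 + 33)) = 25 + 5*(5*(-13)) = 25 + 5*(-65) = 25 - 325 = -300)
k*(-3 + 5)**2 = -300*(-3 + 5)**2 = -300*2**2 = -300*4 = -1200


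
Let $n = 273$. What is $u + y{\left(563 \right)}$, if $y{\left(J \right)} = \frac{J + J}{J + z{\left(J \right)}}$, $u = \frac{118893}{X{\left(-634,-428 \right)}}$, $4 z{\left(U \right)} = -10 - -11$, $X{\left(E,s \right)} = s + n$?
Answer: $- \frac{267167809}{349215} \approx -765.05$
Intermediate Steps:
$X{\left(E,s \right)} = 273 + s$ ($X{\left(E,s \right)} = s + 273 = 273 + s$)
$z{\left(U \right)} = \frac{1}{4}$ ($z{\left(U \right)} = \frac{-10 - -11}{4} = \frac{-10 + 11}{4} = \frac{1}{4} \cdot 1 = \frac{1}{4}$)
$u = - \frac{118893}{155}$ ($u = \frac{118893}{273 - 428} = \frac{118893}{-155} = 118893 \left(- \frac{1}{155}\right) = - \frac{118893}{155} \approx -767.05$)
$y{\left(J \right)} = \frac{2 J}{\frac{1}{4} + J}$ ($y{\left(J \right)} = \frac{J + J}{J + \frac{1}{4}} = \frac{2 J}{\frac{1}{4} + J}$)
$u + y{\left(563 \right)} = - \frac{118893}{155} + 8 \cdot 563 \frac{1}{1 + 4 \cdot 563} = - \frac{118893}{155} + 8 \cdot 563 \frac{1}{1 + 2252} = - \frac{118893}{155} + 8 \cdot 563 \cdot \frac{1}{2253} = - \frac{118893}{155} + \frac{4504}{2253} = - \frac{267167809}{349215}$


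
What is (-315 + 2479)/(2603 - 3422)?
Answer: -2164/819 ≈ -2.6422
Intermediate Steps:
(-315 + 2479)/(2603 - 3422) = 2164/(-819) = 2164*(-1/819) = -2164/819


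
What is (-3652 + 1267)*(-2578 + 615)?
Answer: 4681755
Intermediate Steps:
(-3652 + 1267)*(-2578 + 615) = -2385*(-1963) = 4681755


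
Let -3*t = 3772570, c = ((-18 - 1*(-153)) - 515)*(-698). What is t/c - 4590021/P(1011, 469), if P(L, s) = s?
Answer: -365414084545/37319268 ≈ -9791.6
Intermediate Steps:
c = 265240 (c = ((-18 + 153) - 515)*(-698) = (135 - 515)*(-698) = -380*(-698) = 265240)
t = -3772570/3 (t = -⅓*3772570 = -3772570/3 ≈ -1.2575e+6)
t/c - 4590021/P(1011, 469) = -3772570/3/265240 - 4590021/469 = -3772570/3*1/265240 - 4590021*1/469 = -377257/79572 - 4590021/469 = -365414084545/37319268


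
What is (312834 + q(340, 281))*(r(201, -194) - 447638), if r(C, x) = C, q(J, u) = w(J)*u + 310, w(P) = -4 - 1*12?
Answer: -138100535176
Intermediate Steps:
w(P) = -16 (w(P) = -4 - 12 = -16)
q(J, u) = 310 - 16*u (q(J, u) = -16*u + 310 = 310 - 16*u)
(312834 + q(340, 281))*(r(201, -194) - 447638) = (312834 + (310 - 16*281))*(201 - 447638) = (312834 + (310 - 4496))*(-447437) = (312834 - 4186)*(-447437) = 308648*(-447437) = -138100535176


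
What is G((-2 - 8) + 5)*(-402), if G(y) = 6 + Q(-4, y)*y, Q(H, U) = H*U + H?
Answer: 29748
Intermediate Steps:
Q(H, U) = H + H*U
G(y) = 6 + y*(-4 - 4*y) (G(y) = 6 + (-4*(1 + y))*y = 6 + (-4 - 4*y)*y = 6 + y*(-4 - 4*y))
G((-2 - 8) + 5)*(-402) = (6 - 4*((-2 - 8) + 5) - 4*((-2 - 8) + 5)**2)*(-402) = (6 - 4*(-10 + 5) - 4*(-10 + 5)**2)*(-402) = (6 - 4*(-5) - 4*(-5)**2)*(-402) = (6 + 20 - 4*25)*(-402) = (6 + 20 - 100)*(-402) = -74*(-402) = 29748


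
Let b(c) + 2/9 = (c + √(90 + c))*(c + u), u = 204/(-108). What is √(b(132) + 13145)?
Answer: √(272875 + 1171*√222)/3 ≈ 179.61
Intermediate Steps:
u = -17/9 (u = 204*(-1/108) = -17/9 ≈ -1.8889)
b(c) = -2/9 + (-17/9 + c)*(c + √(90 + c)) (b(c) = -2/9 + (c + √(90 + c))*(c - 17/9) = -2/9 + (c + √(90 + c))*(-17/9 + c) = -2/9 + (-17/9 + c)*(c + √(90 + c)))
√(b(132) + 13145) = √((-2/9 + 132² - 17/9*132 - 17*√(90 + 132)/9 + 132*√(90 + 132)) + 13145) = √((-2/9 + 17424 - 748/3 - 17*√222/9 + 132*√222) + 13145) = √((154570/9 + 1171*√222/9) + 13145) = √(272875/9 + 1171*√222/9)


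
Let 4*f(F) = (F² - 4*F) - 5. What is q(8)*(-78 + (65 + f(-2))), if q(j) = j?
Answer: -90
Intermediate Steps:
f(F) = -5/4 - F + F²/4 (f(F) = ((F² - 4*F) - 5)/4 = (-5 + F² - 4*F)/4 = -5/4 - F + F²/4)
q(8)*(-78 + (65 + f(-2))) = 8*(-78 + (65 + (-5/4 - 1*(-2) + (¼)*(-2)²))) = 8*(-78 + (65 + (-5/4 + 2 + (¼)*4))) = 8*(-78 + (65 + (-5/4 + 2 + 1))) = 8*(-78 + (65 + 7/4)) = 8*(-78 + 267/4) = 8*(-45/4) = -90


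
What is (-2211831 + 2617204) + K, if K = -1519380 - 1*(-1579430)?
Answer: 465423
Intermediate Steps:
K = 60050 (K = -1519380 + 1579430 = 60050)
(-2211831 + 2617204) + K = (-2211831 + 2617204) + 60050 = 405373 + 60050 = 465423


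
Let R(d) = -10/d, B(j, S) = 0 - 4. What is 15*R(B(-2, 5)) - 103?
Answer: -131/2 ≈ -65.500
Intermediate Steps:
B(j, S) = -4
15*R(B(-2, 5)) - 103 = 15*(-10/(-4)) - 103 = 15*(-10*(-¼)) - 103 = 15*(5/2) - 103 = 75/2 - 103 = -131/2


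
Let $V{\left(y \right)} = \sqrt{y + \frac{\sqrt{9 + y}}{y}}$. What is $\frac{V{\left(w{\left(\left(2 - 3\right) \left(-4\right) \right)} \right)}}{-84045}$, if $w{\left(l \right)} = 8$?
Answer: $- \frac{\sqrt{128 + 2 \sqrt{17}}}{336180} \approx -3.4721 \cdot 10^{-5}$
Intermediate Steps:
$V{\left(y \right)} = \sqrt{y + \frac{\sqrt{9 + y}}{y}}$
$\frac{V{\left(w{\left(\left(2 - 3\right) \left(-4\right) \right)} \right)}}{-84045} = \frac{\sqrt{8 + \frac{\sqrt{9 + 8}}{8}}}{-84045} = \sqrt{8 + \frac{\sqrt{17}}{8}} \left(- \frac{1}{84045}\right) = - \frac{\sqrt{8 + \frac{\sqrt{17}}{8}}}{84045}$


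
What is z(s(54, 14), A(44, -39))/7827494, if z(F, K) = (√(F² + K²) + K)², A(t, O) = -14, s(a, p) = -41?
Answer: (14 - √1877)²/7827494 ≈ 0.00010986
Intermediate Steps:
z(F, K) = (K + √(F² + K²))²
z(s(54, 14), A(44, -39))/7827494 = (-14 + √((-41)² + (-14)²))²/7827494 = (-14 + √(1681 + 196))²*(1/7827494) = (-14 + √1877)²*(1/7827494) = (-14 + √1877)²/7827494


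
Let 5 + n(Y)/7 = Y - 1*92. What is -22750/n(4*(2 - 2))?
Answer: 3250/97 ≈ 33.505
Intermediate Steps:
n(Y) = -679 + 7*Y (n(Y) = -35 + 7*(Y - 1*92) = -35 + 7*(Y - 92) = -35 + 7*(-92 + Y) = -35 + (-644 + 7*Y) = -679 + 7*Y)
-22750/n(4*(2 - 2)) = -22750/(-679 + 7*(4*(2 - 2))) = -22750/(-679 + 7*(4*0)) = -22750/(-679 + 7*0) = -22750/(-679 + 0) = -22750/(-679) = -22750*(-1/679) = 3250/97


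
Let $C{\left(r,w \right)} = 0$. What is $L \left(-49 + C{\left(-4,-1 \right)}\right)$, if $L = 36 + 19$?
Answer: $-2695$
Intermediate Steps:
$L = 55$
$L \left(-49 + C{\left(-4,-1 \right)}\right) = 55 \left(-49 + 0\right) = 55 \left(-49\right) = -2695$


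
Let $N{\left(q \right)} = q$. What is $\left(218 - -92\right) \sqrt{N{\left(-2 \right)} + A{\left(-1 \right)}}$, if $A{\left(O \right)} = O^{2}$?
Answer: $310 i \approx 310.0 i$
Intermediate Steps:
$\left(218 - -92\right) \sqrt{N{\left(-2 \right)} + A{\left(-1 \right)}} = \left(218 - -92\right) \sqrt{-2 + \left(-1\right)^{2}} = \left(218 + 92\right) \sqrt{-2 + 1} = 310 \sqrt{-1} = 310 i$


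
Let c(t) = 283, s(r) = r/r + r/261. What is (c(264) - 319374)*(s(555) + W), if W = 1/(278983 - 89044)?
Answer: -5495118761015/5508231 ≈ -9.9762e+5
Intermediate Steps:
W = 1/189939 ≈ 5.2648e-6
s(r) = 1 + r/261 (s(r) = 1 + r*(1/261) = 1 + r/261)
(c(264) - 319374)*(s(555) + W) = (283 - 319374)*((1 + (1/261)*555) + 1/189939) = -319091*((1 + 185/87) + 1/189939) = -319091*(272/87 + 1/189939) = -319091*17221165/5508231 = -5495118761015/5508231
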